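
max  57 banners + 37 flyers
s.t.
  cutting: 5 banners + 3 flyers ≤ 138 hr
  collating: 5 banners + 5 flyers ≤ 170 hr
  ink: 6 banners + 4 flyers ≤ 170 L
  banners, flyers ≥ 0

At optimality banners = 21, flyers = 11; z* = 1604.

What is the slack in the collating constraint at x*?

collating used = 5·21 + 5·11 = 160; slack = 170 − 160 = 10.

10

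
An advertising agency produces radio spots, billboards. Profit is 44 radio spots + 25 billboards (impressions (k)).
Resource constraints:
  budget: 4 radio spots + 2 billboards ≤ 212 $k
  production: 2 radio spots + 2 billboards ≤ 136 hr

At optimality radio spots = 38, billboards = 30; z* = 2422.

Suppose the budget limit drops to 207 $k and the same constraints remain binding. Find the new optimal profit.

2374.5

At the optimum: budget uses 212 of 212 (binding); production uses 136 of 136 (binding).
The binding rows give the dual system: 4·y_budget + 2·y_production = 44 and 2·y_budget + 2·y_production = 25.
→ y_budget = 9.5 and y_production = 3.
Δz = y_budget·Δb = 9.5 × (-5) = -47.5, so new z* = 2422 − 47.5 = 2374.5.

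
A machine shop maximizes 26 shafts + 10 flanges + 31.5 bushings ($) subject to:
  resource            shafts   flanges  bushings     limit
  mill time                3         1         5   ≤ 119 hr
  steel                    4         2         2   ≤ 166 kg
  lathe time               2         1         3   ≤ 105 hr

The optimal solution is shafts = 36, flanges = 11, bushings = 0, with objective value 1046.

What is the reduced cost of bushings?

At the optimum: mill time uses 119 of 119 (binding); steel uses 166 of 166 (binding); lathe time uses 83 of 105 (slack = 22).
Since lathe time is not tight, its dual is 0.
From A_Bᵀ y = c: 3·y_mill time + 4·y_steel = 26; 1·y_mill time + 2·y_steel = 10.
Solving: y_mill time = 6, y_steel = 2.
Reduced cost of bushings: c₃ − yᵀa₃ = 31.5 − (6·5 + 2·2) = 31.5 − 34 = -2.5.

-2.5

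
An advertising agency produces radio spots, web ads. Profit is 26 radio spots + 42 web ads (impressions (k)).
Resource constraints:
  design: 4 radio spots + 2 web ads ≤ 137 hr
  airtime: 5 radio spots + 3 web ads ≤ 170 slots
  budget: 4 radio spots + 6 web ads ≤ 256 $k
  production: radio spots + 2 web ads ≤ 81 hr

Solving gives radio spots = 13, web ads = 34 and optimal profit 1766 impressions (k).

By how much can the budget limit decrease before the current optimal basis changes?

Binding constraints: budget, production. The basis is B = [[4,6],[1,2]] with det 2.
Per unit decrease in budget, x* moves by d = (-1, 0.5).
The basis stays optimal until radio spots reaches 0; allowable decrease = 13 $k.

13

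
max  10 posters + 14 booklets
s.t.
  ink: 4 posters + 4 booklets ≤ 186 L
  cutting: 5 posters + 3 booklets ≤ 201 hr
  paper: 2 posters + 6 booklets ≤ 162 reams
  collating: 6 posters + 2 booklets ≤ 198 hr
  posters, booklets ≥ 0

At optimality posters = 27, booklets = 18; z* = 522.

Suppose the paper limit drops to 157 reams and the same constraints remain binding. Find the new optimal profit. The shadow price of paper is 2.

Δb = -5, so new z* = 522 + (2)·(-5) = 522 − 10 = 512.

512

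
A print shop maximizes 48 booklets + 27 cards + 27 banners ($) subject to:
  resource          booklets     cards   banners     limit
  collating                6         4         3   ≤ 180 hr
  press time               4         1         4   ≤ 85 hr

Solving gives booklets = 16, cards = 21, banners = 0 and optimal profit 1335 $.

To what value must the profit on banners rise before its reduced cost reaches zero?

30

Both collating and press time are binding at x*.
From A_Bᵀ y = c: 6·y_collating + 4·y_press time = 48; 4·y_collating + 1·y_press time = 27.
→ y_collating = 6 and y_press time = 3.
banners enters the basis when its profit ≥ yᵀa₃ = 6·3 + 3·4 = 30.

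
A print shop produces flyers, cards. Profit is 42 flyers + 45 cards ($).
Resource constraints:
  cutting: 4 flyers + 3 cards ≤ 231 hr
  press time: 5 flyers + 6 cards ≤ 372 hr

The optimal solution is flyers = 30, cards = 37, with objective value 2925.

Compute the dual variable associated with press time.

6

Check each constraint at x*: cutting 231/231 (tight); press time 372/372 (tight).
The binding rows give the dual system: 4·y_cutting + 5·y_press time = 42 and 3·y_cutting + 6·y_press time = 45.
This yields shadow prices y_cutting = 3, y_press time = 6.
Shadow price of press time = 6.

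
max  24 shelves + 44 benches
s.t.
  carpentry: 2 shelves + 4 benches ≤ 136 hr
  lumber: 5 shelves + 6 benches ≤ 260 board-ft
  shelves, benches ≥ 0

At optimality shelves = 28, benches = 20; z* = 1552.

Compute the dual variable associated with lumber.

1

Both carpentry and lumber are binding at x*.
From A_Bᵀ y = c: 2·y_carpentry + 5·y_lumber = 24; 4·y_carpentry + 6·y_lumber = 44.
→ y_carpentry = 9.5 and y_lumber = 1.
Shadow price of lumber = 1.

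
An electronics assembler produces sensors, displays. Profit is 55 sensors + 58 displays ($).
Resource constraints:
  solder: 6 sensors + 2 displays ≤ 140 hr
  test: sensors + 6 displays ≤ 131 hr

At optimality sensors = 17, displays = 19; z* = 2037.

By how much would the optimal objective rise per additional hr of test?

7

At the optimum: solder uses 140 of 140 (binding); test uses 131 of 131 (binding).
The binding rows give the dual system: 6·y_solder + 1·y_test = 55 and 2·y_solder + 6·y_test = 58.
→ y_solder = 8 and y_test = 7.
Shadow price of test = 7.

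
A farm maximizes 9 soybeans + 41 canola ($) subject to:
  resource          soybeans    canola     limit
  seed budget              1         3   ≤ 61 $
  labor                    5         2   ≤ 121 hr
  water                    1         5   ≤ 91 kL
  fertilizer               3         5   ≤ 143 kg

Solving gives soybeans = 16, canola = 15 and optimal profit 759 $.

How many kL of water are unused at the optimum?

water used = 1·16 + 5·15 = 91; slack = 91 − 91 = 0.

0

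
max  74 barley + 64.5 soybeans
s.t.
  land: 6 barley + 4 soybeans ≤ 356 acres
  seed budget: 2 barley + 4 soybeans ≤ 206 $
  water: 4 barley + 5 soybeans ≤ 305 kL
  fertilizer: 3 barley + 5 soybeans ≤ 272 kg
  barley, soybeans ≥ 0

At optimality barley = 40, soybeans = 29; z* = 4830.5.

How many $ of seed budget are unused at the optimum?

10

seed budget used = 2·40 + 4·29 = 196; slack = 206 − 196 = 10.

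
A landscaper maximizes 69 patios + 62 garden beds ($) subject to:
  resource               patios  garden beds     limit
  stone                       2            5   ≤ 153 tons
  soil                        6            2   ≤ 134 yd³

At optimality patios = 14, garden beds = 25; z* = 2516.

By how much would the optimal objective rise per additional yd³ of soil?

8.5

Check each constraint at x*: stone 153/153 (tight); soil 134/134 (tight).
Dual feasibility on the basic columns requires 2·y_stone + 6·y_soil = 69, 5·y_stone + 2·y_soil = 62.
This yields shadow prices y_stone = 9, y_soil = 8.5.
Shadow price of soil = 8.5.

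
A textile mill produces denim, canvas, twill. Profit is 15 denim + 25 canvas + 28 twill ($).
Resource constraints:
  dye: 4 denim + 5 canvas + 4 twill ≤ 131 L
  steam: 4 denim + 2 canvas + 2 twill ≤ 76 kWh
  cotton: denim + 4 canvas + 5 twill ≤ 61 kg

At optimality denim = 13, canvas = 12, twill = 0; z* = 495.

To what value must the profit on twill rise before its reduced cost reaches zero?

Binding: steam and cotton. Non-binding: dye (19 unused).
Slack constraints have shadow price 0 (complementary slackness).
Dual feasibility on the basic columns requires 4·y_steam + 1·y_cotton = 15, 2·y_steam + 4·y_cotton = 25.
Solving: y_steam = 2.5, y_cotton = 5.
twill enters the basis when its profit ≥ yᵀa₃ = 2.5·2 + 5·5 = 30.

30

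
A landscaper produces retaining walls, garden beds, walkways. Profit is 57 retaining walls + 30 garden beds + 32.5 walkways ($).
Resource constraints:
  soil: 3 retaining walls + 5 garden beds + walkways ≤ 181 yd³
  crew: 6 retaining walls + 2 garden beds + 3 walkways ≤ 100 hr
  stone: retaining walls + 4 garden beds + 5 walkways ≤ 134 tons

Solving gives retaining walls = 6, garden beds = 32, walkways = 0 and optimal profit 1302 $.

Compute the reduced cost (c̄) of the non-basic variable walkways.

Check each constraint at x*: soil 178/181 (slack 3); crew 100/100 (tight); stone 134/134 (tight).
Since soil is not tight, its dual is 0.
From A_Bᵀ y = c: 6·y_crew + 1·y_stone = 57; 2·y_crew + 4·y_stone = 30.
→ y_crew = 9 and y_stone = 3.
Reduced cost of walkways: c₃ − yᵀa₃ = 32.5 − (9·3 + 3·5) = 32.5 − 42 = -9.5.

-9.5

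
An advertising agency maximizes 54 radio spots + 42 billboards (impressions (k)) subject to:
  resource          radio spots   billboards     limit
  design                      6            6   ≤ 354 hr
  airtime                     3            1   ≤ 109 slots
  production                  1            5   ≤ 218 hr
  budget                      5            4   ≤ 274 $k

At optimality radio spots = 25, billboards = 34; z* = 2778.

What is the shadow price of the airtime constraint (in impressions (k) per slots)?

At the optimum: design uses 354 of 354 (binding); airtime uses 109 of 109 (binding); production uses 195 of 218 (slack = 23); budget uses 261 of 274 (slack = 13).
Slack constraints have shadow price 0 (complementary slackness).
The binding rows give the dual system: 6·y_design + 3·y_airtime = 54 and 6·y_design + 1·y_airtime = 42.
This yields shadow prices y_design = 6, y_airtime = 6.
Shadow price of airtime = 6.

6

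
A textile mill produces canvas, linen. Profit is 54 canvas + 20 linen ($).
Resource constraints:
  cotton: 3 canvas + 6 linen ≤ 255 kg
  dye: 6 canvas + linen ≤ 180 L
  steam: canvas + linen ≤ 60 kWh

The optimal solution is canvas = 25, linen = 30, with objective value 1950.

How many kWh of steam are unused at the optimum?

5

steam used = 1·25 + 1·30 = 55; slack = 60 − 55 = 5.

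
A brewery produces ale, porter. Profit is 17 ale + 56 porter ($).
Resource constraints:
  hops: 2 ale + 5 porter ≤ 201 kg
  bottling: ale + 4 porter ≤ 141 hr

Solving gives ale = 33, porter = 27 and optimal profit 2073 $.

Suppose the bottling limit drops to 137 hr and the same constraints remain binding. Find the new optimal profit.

2037

Both hops and bottling are binding at x*.
Dual feasibility on the basic columns requires 2·y_hops + 1·y_bottling = 17, 5·y_hops + 4·y_bottling = 56.
→ y_hops = 4 and y_bottling = 9.
Δz = y_bottling·Δb = 9 × (-4) = -36, so new z* = 2073 − 36 = 2037.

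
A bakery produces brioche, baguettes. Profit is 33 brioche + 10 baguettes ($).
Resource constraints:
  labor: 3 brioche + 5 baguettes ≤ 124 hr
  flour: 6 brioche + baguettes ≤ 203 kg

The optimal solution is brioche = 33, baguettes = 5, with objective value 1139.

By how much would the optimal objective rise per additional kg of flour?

5

Check each constraint at x*: labor 124/124 (tight); flour 203/203 (tight).
From A_Bᵀ y = c: 3·y_labor + 6·y_flour = 33; 5·y_labor + 1·y_flour = 10.
This yields shadow prices y_labor = 1, y_flour = 5.
Shadow price of flour = 5.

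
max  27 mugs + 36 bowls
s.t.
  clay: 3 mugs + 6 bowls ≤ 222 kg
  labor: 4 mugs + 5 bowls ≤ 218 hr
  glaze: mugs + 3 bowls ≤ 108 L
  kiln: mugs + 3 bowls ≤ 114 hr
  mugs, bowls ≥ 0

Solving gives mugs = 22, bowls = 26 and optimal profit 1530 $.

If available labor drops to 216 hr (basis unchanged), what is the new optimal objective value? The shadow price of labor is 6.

1518

Δb = -2, so new z* = 1530 + (6)·(-2) = 1530 − 12 = 1518.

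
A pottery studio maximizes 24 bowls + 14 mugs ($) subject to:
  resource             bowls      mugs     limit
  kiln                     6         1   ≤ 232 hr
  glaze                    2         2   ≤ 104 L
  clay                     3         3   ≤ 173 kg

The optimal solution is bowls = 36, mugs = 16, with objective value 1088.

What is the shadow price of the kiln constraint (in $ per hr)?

At the optimum: kiln uses 232 of 232 (binding); glaze uses 104 of 104 (binding); clay uses 156 of 173 (slack = 17).
Slack constraints have shadow price 0 (complementary slackness).
The binding rows give the dual system: 6·y_kiln + 2·y_glaze = 24 and 1·y_kiln + 2·y_glaze = 14.
This yields shadow prices y_kiln = 2, y_glaze = 6.
Shadow price of kiln = 2.

2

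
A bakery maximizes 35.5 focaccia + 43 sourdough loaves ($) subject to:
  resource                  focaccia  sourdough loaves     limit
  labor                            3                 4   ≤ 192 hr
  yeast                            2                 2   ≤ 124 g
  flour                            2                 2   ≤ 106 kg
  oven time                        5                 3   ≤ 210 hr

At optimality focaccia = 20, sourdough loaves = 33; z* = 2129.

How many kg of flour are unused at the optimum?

flour used = 2·20 + 2·33 = 106; slack = 106 − 106 = 0.

0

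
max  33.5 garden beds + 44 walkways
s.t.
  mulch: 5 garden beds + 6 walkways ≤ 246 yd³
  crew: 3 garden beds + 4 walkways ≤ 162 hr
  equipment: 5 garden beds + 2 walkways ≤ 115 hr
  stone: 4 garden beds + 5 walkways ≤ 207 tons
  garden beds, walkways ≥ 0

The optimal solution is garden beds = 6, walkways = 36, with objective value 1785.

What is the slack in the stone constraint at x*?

stone used = 4·6 + 5·36 = 204; slack = 207 − 204 = 3.

3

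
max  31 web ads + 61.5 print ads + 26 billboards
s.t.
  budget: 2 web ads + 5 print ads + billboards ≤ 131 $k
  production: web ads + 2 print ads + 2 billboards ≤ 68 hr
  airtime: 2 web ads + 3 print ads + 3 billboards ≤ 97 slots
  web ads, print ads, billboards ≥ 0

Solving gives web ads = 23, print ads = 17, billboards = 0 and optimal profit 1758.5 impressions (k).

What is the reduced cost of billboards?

-5.5

Check each constraint at x*: budget 131/131 (tight); production 57/68 (slack 11); airtime 97/97 (tight).
By complementary slackness, y = 0 for the non-binding constraint.
The binding rows give the dual system: 2·y_budget + 2·y_airtime = 31 and 5·y_budget + 3·y_airtime = 61.5.
This yields shadow prices y_budget = 7.5, y_airtime = 8.
Reduced cost of billboards: c₃ − yᵀa₃ = 26 − (7.5·1 + 8·3) = 26 − 31.5 = -5.5.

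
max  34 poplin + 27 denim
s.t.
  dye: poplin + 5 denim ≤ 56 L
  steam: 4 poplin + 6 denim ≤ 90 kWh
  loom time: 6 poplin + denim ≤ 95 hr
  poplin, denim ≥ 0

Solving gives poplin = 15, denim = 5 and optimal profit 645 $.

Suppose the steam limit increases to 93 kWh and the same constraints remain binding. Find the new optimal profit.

Check each constraint at x*: dye 40/56 (slack 16); steam 90/90 (tight); loom time 95/95 (tight).
Slack constraints have shadow price 0 (complementary slackness).
The binding rows give the dual system: 4·y_steam + 6·y_loom time = 34 and 6·y_steam + 1·y_loom time = 27.
This yields shadow prices y_steam = 4, y_loom time = 3.
Δz = y_steam·Δb = 4 × (3) = 12, so new z* = 645 + 12 = 657.

657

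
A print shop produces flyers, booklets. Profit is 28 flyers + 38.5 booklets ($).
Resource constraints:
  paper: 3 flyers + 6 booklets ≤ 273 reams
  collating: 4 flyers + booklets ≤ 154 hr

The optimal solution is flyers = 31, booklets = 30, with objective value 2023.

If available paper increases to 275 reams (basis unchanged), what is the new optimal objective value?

Both paper and collating are binding at x*.
Dual feasibility on the basic columns requires 3·y_paper + 4·y_collating = 28, 6·y_paper + 1·y_collating = 38.5.
This yields shadow prices y_paper = 6, y_collating = 2.5.
Δz = y_paper·Δb = 6 × (2) = 12, so new z* = 2023 + 12 = 2035.

2035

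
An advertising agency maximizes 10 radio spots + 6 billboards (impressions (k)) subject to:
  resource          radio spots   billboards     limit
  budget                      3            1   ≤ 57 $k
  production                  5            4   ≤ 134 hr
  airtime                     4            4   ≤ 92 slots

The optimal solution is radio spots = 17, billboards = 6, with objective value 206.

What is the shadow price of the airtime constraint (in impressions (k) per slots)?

1

At the optimum: budget uses 57 of 57 (binding); production uses 109 of 134 (slack = 25); airtime uses 92 of 92 (binding).
Since production is not tight, its dual is 0.
The binding rows give the dual system: 3·y_budget + 4·y_airtime = 10 and 1·y_budget + 4·y_airtime = 6.
Solving: y_budget = 2, y_airtime = 1.
Shadow price of airtime = 1.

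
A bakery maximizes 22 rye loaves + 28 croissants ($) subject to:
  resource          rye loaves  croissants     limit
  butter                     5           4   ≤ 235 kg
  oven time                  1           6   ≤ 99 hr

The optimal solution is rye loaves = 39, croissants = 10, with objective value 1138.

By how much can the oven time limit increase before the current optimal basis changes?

Binding constraints: butter, oven time. The basis is B = [[5,4],[1,6]] with det 26.
Per unit increase in oven time, x* moves by d = (-0.1538, 0.1923).
The basis stays optimal until rye loaves reaches 0; allowable increase = 253.5 hr.

253.5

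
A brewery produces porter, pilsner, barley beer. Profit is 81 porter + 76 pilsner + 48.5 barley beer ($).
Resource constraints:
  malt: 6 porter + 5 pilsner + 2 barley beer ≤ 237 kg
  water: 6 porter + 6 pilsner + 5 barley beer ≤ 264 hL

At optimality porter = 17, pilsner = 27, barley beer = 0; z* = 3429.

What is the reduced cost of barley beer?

-4

Both malt and water are binding at x*.
Dual feasibility on the basic columns requires 6·y_malt + 6·y_water = 81, 5·y_malt + 6·y_water = 76.
→ y_malt = 5 and y_water = 8.5.
Reduced cost of barley beer: c₃ − yᵀa₃ = 48.5 − (5·2 + 8.5·5) = 48.5 − 52.5 = -4.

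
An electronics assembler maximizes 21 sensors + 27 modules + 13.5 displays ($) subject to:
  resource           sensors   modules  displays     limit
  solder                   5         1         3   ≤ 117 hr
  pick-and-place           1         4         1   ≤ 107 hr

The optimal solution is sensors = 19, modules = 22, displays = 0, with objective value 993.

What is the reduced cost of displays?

At the optimum: solder uses 117 of 117 (binding); pick-and-place uses 107 of 107 (binding).
Dual feasibility on the basic columns requires 5·y_solder + 1·y_pick-and-place = 21, 1·y_solder + 4·y_pick-and-place = 27.
Solving: y_solder = 3, y_pick-and-place = 6.
Reduced cost of displays: c₃ − yᵀa₃ = 13.5 − (3·3 + 6·1) = 13.5 − 15 = -1.5.

-1.5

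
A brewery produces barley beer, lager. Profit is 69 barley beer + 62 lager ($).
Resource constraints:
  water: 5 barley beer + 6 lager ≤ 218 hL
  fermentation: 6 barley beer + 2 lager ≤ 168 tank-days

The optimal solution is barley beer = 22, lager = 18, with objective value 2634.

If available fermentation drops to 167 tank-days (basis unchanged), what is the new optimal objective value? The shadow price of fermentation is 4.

Δb = -1, so new z* = 2634 + (4)·(-1) = 2634 − 4 = 2630.

2630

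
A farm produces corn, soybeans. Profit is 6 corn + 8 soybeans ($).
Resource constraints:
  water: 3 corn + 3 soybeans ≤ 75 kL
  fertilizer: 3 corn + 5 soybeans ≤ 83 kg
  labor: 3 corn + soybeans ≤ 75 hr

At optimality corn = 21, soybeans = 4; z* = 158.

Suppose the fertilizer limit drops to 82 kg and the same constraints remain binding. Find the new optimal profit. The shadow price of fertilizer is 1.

Δb = -1, so new z* = 158 + (1)·(-1) = 158 − 1 = 157.

157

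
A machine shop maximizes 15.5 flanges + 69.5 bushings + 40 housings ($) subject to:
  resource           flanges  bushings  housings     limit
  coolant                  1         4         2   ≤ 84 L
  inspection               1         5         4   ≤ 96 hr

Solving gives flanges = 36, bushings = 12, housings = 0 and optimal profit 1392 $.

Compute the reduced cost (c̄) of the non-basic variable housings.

Both coolant and inspection are binding at x*.
Dual feasibility on the basic columns requires 1·y_coolant + 1·y_inspection = 15.5, 4·y_coolant + 5·y_inspection = 69.5.
→ y_coolant = 8 and y_inspection = 7.5.
Reduced cost of housings: c₃ − yᵀa₃ = 40 − (8·2 + 7.5·4) = 40 − 46 = -6.

-6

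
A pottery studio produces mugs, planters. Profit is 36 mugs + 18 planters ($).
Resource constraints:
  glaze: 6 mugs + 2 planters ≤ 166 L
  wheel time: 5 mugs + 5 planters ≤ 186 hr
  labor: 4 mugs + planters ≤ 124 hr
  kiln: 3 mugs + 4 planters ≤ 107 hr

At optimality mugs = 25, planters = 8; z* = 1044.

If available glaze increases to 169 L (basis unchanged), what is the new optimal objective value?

Check each constraint at x*: glaze 166/166 (tight); wheel time 165/186 (slack 21); labor 108/124 (slack 16); kiln 107/107 (tight).
Since wheel time, labor are not tight, their duals are 0.
Dual feasibility on the basic columns requires 6·y_glaze + 3·y_kiln = 36, 2·y_glaze + 4·y_kiln = 18.
Solving: y_glaze = 5, y_kiln = 2.
Δz = y_glaze·Δb = 5 × (3) = 15, so new z* = 1044 + 15 = 1059.

1059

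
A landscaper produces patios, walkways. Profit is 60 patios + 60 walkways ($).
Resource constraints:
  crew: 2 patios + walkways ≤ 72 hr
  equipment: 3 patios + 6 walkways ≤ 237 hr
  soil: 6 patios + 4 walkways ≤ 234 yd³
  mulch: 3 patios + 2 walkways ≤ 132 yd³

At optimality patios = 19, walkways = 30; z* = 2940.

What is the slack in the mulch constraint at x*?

mulch used = 3·19 + 2·30 = 117; slack = 132 − 117 = 15.

15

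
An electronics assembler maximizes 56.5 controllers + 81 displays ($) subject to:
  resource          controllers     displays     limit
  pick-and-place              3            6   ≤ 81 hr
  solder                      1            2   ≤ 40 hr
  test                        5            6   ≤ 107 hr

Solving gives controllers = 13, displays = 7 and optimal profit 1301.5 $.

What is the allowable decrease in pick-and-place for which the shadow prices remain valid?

16.8

Binding constraints: pick-and-place, test. The basis is B = [[3,6],[5,6]] with det -12.
Per unit decrease in pick-and-place, x* moves by d = (0.5, -0.4167).
The basis stays optimal until displays reaches 0; allowable decrease = 16.8 hr.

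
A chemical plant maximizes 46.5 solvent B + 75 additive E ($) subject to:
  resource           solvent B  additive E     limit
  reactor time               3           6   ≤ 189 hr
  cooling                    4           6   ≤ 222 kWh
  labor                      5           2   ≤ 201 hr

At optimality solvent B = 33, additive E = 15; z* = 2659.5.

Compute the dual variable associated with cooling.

Binding: reactor time and cooling. Non-binding: labor (6 unused).
Since labor is not tight, its dual is 0.
The binding rows give the dual system: 3·y_reactor time + 4·y_cooling = 46.5 and 6·y_reactor time + 6·y_cooling = 75.
→ y_reactor time = 3.5 and y_cooling = 9.
Shadow price of cooling = 9.

9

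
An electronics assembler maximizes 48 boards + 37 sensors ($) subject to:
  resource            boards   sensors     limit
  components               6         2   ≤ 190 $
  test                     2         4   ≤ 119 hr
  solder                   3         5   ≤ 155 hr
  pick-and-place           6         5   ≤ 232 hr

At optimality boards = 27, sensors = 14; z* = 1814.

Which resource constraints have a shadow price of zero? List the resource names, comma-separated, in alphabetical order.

components: 190/190 (binding)
test: 110/119 (slack 9)
solder: 151/155 (slack 4)
pick-and-place: 232/232 (binding)
By complementary slackness, a constraint with positive slack has shadow price 0 → solder, test.

solder, test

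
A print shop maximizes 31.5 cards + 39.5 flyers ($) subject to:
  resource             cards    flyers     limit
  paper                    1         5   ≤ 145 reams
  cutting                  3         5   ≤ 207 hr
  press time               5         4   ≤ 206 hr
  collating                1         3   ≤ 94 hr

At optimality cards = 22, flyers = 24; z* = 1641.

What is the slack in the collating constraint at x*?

0

collating used = 1·22 + 3·24 = 94; slack = 94 − 94 = 0.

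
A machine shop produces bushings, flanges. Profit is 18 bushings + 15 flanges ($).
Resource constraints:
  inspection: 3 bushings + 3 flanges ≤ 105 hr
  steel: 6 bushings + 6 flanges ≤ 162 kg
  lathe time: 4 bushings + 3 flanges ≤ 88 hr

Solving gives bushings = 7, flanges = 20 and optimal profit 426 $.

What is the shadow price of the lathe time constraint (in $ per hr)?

3

Binding: steel and lathe time. Non-binding: inspection (24 unused).
Since inspection is not tight, its dual is 0.
The binding rows give the dual system: 6·y_steel + 4·y_lathe time = 18 and 6·y_steel + 3·y_lathe time = 15.
This yields shadow prices y_steel = 1, y_lathe time = 3.
Shadow price of lathe time = 3.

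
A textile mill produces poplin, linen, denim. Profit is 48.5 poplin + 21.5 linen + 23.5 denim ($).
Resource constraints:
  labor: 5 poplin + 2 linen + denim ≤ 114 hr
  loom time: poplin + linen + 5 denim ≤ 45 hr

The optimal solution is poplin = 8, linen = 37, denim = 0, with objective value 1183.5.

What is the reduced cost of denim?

Check each constraint at x*: labor 114/114 (tight); loom time 45/45 (tight).
From A_Bᵀ y = c: 5·y_labor + 1·y_loom time = 48.5; 2·y_labor + 1·y_loom time = 21.5.
→ y_labor = 9 and y_loom time = 3.5.
Reduced cost of denim: c₃ − yᵀa₃ = 23.5 − (9·1 + 3.5·5) = 23.5 − 26.5 = -3.

-3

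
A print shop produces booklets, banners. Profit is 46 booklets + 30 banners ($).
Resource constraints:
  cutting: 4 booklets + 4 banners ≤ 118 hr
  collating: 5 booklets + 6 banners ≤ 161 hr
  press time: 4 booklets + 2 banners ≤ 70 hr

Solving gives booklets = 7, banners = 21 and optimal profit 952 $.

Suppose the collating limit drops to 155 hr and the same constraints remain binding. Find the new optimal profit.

940

At the optimum: cutting uses 112 of 118 (slack = 6); collating uses 161 of 161 (binding); press time uses 70 of 70 (binding).
Slack constraints have shadow price 0 (complementary slackness).
From A_Bᵀ y = c: 5·y_collating + 4·y_press time = 46; 6·y_collating + 2·y_press time = 30.
This yields shadow prices y_collating = 2, y_press time = 9.
Δz = y_collating·Δb = 2 × (-6) = -12, so new z* = 952 − 12 = 940.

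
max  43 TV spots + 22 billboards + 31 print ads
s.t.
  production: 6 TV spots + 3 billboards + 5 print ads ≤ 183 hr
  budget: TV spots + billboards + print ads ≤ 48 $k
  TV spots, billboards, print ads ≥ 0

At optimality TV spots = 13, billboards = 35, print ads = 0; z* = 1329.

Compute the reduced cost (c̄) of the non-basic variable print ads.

At the optimum: production uses 183 of 183 (binding); budget uses 48 of 48 (binding).
Dual feasibility on the basic columns requires 6·y_production + 1·y_budget = 43, 3·y_production + 1·y_budget = 22.
Solving: y_production = 7, y_budget = 1.
Reduced cost of print ads: c₃ − yᵀa₃ = 31 − (7·5 + 1·1) = 31 − 36 = -5.

-5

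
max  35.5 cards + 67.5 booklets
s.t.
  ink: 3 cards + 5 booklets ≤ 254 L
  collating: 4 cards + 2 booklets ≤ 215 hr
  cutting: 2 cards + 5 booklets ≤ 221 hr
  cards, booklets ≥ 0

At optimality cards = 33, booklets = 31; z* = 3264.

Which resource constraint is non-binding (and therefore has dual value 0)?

ink: 254/254 (binding)
collating: 194/215 (slack 21)
cutting: 221/221 (binding)
By complementary slackness, a constraint with positive slack has shadow price 0 → collating.

collating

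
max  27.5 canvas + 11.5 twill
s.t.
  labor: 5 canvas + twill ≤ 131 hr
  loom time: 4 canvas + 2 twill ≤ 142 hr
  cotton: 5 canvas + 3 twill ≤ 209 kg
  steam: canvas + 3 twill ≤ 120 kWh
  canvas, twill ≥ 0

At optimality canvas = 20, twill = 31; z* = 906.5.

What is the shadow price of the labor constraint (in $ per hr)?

1.5

Binding: labor and loom time. Non-binding: cotton (16 unused), steam (7 unused).
By complementary slackness, y = 0 for the non-binding constraints.
The binding rows give the dual system: 5·y_labor + 4·y_loom time = 27.5 and 1·y_labor + 2·y_loom time = 11.5.
This yields shadow prices y_labor = 1.5, y_loom time = 5.
Shadow price of labor = 1.5.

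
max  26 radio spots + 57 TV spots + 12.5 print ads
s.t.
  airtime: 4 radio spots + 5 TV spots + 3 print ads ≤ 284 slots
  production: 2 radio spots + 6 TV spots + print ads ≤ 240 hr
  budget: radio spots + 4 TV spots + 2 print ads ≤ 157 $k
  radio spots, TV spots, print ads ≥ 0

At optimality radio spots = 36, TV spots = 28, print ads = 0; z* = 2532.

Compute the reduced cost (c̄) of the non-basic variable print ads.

Binding: airtime and production. Non-binding: budget (9 unused).
Since budget is not tight, its dual is 0.
From A_Bᵀ y = c: 4·y_airtime + 2·y_production = 26; 5·y_airtime + 6·y_production = 57.
This yields shadow prices y_airtime = 3, y_production = 7.
Reduced cost of print ads: c₃ − yᵀa₃ = 12.5 − (3·3 + 7·1) = 12.5 − 16 = -3.5.

-3.5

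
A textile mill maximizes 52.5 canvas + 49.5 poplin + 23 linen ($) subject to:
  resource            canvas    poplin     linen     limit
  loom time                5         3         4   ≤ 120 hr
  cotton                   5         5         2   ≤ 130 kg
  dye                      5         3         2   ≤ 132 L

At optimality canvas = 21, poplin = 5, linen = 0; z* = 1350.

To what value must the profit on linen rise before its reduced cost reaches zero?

Check each constraint at x*: loom time 120/120 (tight); cotton 130/130 (tight); dye 120/132 (slack 12).
By complementary slackness, y = 0 for the non-binding constraint.
From A_Bᵀ y = c: 5·y_loom time + 5·y_cotton = 52.5; 3·y_loom time + 5·y_cotton = 49.5.
This yields shadow prices y_loom time = 1.5, y_cotton = 9.
linen enters the basis when its profit ≥ yᵀa₃ = 1.5·4 + 9·2 = 24.

24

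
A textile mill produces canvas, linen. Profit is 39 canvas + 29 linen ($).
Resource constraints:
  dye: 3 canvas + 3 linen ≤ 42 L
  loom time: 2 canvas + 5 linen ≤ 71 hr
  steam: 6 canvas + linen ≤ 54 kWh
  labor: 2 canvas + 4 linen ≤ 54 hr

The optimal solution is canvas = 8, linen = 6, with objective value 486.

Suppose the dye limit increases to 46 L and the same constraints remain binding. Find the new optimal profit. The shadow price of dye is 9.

522

Δb = 4, so new z* = 486 + (9)·(4) = 486 + 36 = 522.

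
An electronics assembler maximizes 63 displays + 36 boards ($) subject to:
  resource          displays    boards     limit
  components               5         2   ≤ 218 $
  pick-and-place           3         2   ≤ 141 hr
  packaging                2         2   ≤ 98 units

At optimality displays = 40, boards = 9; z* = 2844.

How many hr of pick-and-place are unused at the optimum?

3

pick-and-place used = 3·40 + 2·9 = 138; slack = 141 − 138 = 3.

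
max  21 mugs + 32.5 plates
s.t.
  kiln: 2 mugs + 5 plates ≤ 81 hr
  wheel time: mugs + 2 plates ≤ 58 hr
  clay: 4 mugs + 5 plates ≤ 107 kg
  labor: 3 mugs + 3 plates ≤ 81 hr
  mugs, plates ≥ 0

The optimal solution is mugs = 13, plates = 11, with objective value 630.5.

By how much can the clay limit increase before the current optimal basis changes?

Binding constraints: kiln, clay. The basis is B = [[2,5],[4,5]] with det -10.
Per unit increase in clay, x* moves by d = (0.5, -0.2).
The basis stays optimal until labor becomes binding; allowable increase = 10 kg.

10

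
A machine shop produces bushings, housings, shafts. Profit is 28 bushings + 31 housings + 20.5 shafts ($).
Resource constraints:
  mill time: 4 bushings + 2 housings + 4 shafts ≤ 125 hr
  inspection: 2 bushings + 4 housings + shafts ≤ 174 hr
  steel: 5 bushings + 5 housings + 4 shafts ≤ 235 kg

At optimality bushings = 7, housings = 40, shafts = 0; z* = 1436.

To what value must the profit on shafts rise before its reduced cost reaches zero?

Binding: inspection and steel. Non-binding: mill time (17 unused).
Slack constraints have shadow price 0 (complementary slackness).
From A_Bᵀ y = c: 2·y_inspection + 5·y_steel = 28; 4·y_inspection + 5·y_steel = 31.
Solving: y_inspection = 1.5, y_steel = 5.
shafts enters the basis when its profit ≥ yᵀa₃ = 1.5·1 + 5·4 = 21.5.

21.5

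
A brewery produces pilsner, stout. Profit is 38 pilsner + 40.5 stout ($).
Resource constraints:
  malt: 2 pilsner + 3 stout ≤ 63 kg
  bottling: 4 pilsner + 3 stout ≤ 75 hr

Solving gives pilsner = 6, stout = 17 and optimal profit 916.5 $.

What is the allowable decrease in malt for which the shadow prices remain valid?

Binding constraints: malt, bottling. The basis is B = [[2,3],[4,3]] with det -6.
Per unit decrease in malt, x* moves by d = (0.5, -0.6667).
The basis stays optimal until stout reaches 0; allowable decrease = 25.5 kg.

25.5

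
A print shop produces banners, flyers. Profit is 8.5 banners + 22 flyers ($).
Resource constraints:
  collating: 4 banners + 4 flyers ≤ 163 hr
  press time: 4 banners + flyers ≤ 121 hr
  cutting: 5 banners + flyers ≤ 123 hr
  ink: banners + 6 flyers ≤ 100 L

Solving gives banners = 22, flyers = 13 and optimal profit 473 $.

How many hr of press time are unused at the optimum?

20

press time used = 4·22 + 1·13 = 101; slack = 121 − 101 = 20.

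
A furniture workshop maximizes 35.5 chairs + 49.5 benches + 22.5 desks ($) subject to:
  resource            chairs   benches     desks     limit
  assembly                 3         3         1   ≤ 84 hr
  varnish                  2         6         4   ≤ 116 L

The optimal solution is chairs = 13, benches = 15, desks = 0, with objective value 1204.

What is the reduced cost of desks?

-1

At the optimum: assembly uses 84 of 84 (binding); varnish uses 116 of 116 (binding).
Dual feasibility on the basic columns requires 3·y_assembly + 2·y_varnish = 35.5, 3·y_assembly + 6·y_varnish = 49.5.
This yields shadow prices y_assembly = 9.5, y_varnish = 3.5.
Reduced cost of desks: c₃ − yᵀa₃ = 22.5 − (9.5·1 + 3.5·4) = 22.5 − 23.5 = -1.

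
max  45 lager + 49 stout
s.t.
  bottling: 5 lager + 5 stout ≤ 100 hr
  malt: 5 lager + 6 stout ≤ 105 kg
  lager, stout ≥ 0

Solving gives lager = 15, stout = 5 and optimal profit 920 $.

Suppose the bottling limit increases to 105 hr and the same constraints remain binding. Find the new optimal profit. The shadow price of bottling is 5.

Δb = 5, so new z* = 920 + (5)·(5) = 920 + 25 = 945.

945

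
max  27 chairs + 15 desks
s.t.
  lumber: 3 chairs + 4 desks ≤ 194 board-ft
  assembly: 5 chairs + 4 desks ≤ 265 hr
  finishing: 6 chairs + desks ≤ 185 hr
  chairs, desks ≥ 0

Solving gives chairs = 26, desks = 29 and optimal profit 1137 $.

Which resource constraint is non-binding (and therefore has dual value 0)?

assembly

lumber: 194/194 (binding)
assembly: 246/265 (slack 19)
finishing: 185/185 (binding)
By complementary slackness, a constraint with positive slack has shadow price 0 → assembly.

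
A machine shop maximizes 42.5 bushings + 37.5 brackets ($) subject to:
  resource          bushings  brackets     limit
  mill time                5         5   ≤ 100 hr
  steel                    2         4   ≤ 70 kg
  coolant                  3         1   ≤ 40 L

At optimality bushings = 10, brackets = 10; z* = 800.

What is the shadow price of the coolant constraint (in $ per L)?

Check each constraint at x*: mill time 100/100 (tight); steel 60/70 (slack 10); coolant 40/40 (tight).
By complementary slackness, y = 0 for the non-binding constraint.
From A_Bᵀ y = c: 5·y_mill time + 3·y_coolant = 42.5; 5·y_mill time + 1·y_coolant = 37.5.
This yields shadow prices y_mill time = 7, y_coolant = 2.5.
Shadow price of coolant = 2.5.

2.5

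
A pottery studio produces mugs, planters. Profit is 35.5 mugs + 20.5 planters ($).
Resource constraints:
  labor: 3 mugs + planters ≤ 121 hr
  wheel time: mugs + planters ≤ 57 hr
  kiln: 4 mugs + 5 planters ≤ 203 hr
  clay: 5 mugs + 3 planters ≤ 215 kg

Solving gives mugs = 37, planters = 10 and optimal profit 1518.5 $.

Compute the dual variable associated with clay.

6.5

Binding: labor and clay. Non-binding: wheel time (10 unused), kiln (5 unused).
Slack constraints have shadow price 0 (complementary slackness).
Dual feasibility on the basic columns requires 3·y_labor + 5·y_clay = 35.5, 1·y_labor + 3·y_clay = 20.5.
→ y_labor = 1 and y_clay = 6.5.
Shadow price of clay = 6.5.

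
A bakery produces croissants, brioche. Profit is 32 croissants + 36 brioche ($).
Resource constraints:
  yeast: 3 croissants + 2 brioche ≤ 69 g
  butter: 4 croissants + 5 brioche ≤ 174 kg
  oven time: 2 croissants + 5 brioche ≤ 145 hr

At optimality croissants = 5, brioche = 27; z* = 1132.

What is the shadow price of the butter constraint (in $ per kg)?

Binding: yeast and oven time. Non-binding: butter (19 unused).
Since butter is not tight, its dual is 0.
The binding rows give the dual system: 3·y_yeast + 2·y_oven time = 32 and 2·y_yeast + 5·y_oven time = 36.
Solving: y_yeast = 8, y_oven time = 4.
Shadow price of butter = 0.

0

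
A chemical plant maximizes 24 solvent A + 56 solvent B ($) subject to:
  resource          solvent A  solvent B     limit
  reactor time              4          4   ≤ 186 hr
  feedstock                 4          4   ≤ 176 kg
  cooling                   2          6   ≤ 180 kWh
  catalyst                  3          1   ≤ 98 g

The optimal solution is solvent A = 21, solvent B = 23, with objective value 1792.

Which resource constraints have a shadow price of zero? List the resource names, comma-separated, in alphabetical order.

reactor time: 176/186 (slack 10)
feedstock: 176/176 (binding)
cooling: 180/180 (binding)
catalyst: 86/98 (slack 12)
By complementary slackness, a constraint with positive slack has shadow price 0 → catalyst, reactor time.

catalyst, reactor time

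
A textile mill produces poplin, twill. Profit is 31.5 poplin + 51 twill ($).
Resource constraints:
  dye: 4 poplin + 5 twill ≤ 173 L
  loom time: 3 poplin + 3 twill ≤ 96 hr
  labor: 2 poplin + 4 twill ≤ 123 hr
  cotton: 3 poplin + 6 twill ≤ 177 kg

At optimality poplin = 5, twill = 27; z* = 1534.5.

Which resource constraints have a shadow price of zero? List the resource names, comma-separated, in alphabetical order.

dye, labor

dye: 155/173 (slack 18)
loom time: 96/96 (binding)
labor: 118/123 (slack 5)
cotton: 177/177 (binding)
By complementary slackness, a constraint with positive slack has shadow price 0 → dye, labor.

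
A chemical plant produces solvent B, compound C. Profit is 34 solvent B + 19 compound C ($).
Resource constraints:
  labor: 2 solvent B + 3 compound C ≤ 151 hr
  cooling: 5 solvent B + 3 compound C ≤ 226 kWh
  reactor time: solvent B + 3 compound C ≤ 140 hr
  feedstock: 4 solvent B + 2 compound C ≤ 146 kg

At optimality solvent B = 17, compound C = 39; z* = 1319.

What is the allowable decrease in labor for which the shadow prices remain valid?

Binding constraints: labor, feedstock. The basis is B = [[2,3],[4,2]] with det -8.
Per unit decrease in labor, x* moves by d = (0.25, -0.5).
The basis stays optimal until compound C reaches 0; allowable decrease = 78 hr.

78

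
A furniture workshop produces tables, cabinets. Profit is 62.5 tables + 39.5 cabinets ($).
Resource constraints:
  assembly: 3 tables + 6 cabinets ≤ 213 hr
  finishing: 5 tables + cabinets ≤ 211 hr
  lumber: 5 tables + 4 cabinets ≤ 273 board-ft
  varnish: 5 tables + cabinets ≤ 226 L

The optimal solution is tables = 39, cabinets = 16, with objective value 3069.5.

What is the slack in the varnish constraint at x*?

15

varnish used = 5·39 + 1·16 = 211; slack = 226 − 211 = 15.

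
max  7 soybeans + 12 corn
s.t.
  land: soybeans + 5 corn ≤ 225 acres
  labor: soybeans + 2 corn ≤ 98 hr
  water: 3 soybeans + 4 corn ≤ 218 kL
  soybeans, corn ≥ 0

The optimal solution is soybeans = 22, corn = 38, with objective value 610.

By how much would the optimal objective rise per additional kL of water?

At the optimum: land uses 212 of 225 (slack = 13); labor uses 98 of 98 (binding); water uses 218 of 218 (binding).
Slack constraints have shadow price 0 (complementary slackness).
The binding rows give the dual system: 1·y_labor + 3·y_water = 7 and 2·y_labor + 4·y_water = 12.
Solving: y_labor = 4, y_water = 1.
Shadow price of water = 1.

1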